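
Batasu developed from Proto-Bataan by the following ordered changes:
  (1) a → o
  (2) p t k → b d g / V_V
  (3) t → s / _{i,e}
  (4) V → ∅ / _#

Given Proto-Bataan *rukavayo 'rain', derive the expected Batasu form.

rugovoy

Batasu: *rukavayo > rukovoyo > rugovoyo > rugovoy  (by vowel merger, intervocalic voicing, apocope)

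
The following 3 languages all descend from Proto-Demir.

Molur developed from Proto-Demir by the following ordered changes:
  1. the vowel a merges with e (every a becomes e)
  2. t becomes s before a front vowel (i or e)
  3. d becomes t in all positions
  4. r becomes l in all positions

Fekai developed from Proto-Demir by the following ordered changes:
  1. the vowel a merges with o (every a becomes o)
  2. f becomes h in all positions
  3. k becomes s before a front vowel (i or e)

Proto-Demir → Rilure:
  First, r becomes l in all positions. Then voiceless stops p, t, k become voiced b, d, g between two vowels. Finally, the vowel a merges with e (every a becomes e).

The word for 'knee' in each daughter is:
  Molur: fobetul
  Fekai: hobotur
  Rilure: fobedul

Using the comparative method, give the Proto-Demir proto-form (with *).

*fobatur

Position 5: Molur has t, Fekai has t, Rilure has d. Fekai preserves t here (none of its changes turn any other segment into t), so the proto-segment is *t.
Position 7: Molur has l, Fekai has r, Rilure has l. Fekai preserves r here (none of its changes turn any other segment into r), so the proto-segment is *r.
Position 4: Molur has e, Fekai has o, Rilure has e. Taking the neighbouring segments as reconstructed: Molur e could go back to *a or *e; Fekai o could go back to *a or *o; Rilure e could go back to *a or *e — the one source consistent with every daughter is *a.
Verify the candidate proto-form against each daughter:
Molur: *fobatur > fobetur > fobetul  (by vowel merger, unconditioned shift)
Fekai: start from *fobatur.
  rule 1 (vowel merger): fobatur → fobotur
  rule 2 (unconditioned shift): fobotur → hobotur
  rule 3: no change — hobotur
  ⇒ Fekai hobotur
Rilure: *fobatur
  fobatur → fobatul   [unconditioned shift]
  fobatul → fobadul   [intervocalic voicing]
  fobadul → fobedul   [vowel merger]
  giving Rilure fobedul.
*fobatur is the unique common source.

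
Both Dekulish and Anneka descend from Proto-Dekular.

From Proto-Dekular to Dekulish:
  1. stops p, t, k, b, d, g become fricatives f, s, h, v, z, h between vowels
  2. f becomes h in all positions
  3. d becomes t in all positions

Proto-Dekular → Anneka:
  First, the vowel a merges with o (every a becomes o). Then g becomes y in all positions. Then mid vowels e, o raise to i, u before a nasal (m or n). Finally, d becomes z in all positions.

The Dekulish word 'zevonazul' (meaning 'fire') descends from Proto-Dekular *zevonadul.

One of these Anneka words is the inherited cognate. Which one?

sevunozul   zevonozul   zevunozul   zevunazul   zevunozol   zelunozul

zevunozul

Anneka: *zevonadul
  zevonadul → zevonodul   [vowel merger]
  zevonodul (rule 2 does not apply)
  zevonodul → zevunodul   [pre-nasal raising]
  zevunodul → zevunozul   [unconditioned shift]
  giving Anneka zevunozul.
Only 'zevunozul' matches the regular Anneka development of *zevonadul.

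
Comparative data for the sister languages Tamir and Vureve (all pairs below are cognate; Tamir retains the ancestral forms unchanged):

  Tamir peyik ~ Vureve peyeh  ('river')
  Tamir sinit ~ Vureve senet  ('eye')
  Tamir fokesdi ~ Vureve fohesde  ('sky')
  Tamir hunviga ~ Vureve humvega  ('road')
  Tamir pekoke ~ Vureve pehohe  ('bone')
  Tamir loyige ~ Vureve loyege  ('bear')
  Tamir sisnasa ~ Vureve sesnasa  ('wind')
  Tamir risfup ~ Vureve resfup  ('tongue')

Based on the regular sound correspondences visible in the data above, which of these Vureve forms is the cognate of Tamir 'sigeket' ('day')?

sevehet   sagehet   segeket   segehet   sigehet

segehet

peyik ~ peyeh, sinit ~ senet — Tamir i corresponds to Vureve e after a consonant, before a consonant other than r, m, n, p, b, f, v.
fokesdi ~ fohesde, pekoke ~ pehohe — Tamir k corresponds to Vureve h between vowels (before a front vowel).
Applying these to Tamir 'sigeket':
  sigeket → segeket   (i→e after a consonant, before a consonant other than r, m, n, p, b, f, v)
  segeket → segehet   (k→h between vowels (before a front vowel))
So the Vureve cognate is 'segehet'.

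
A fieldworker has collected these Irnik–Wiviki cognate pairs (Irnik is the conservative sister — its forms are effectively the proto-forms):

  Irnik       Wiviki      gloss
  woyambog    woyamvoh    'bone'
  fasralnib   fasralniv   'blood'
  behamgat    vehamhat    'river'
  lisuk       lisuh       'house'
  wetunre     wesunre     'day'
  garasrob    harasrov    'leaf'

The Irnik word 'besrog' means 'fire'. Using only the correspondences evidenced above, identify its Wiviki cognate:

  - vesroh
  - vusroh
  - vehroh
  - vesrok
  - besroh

behamgat ~ vehamhat — Irnik b corresponds to Wiviki v word-initially before a front vowel.
woyambog ~ woyamvoh — Irnik g corresponds to Wiviki h word-finally.
Applying these to Irnik 'besrog':
  besrog → vesrog   (b→v word-initially before a front vowel)
  vesrog → vesroh   (g→h word-finally)
So the Wiviki cognate is 'vesroh'.

vesroh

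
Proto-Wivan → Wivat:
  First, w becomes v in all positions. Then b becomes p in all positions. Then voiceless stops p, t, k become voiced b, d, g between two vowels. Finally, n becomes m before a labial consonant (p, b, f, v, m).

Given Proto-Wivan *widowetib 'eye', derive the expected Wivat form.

vidovedip

Wivat: *widowetib > vidovetib > vidovetip > vidovedip  (by unconditioned shift, unconditioned shift, intervocalic voicing)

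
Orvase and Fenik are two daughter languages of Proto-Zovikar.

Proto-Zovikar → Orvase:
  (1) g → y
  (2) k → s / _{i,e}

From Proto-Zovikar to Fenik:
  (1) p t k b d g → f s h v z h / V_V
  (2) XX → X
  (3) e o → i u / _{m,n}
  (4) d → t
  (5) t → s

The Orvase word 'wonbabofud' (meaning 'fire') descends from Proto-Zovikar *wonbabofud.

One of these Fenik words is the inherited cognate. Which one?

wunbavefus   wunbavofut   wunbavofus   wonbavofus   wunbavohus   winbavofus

wunbavofus

Fenik: *wonbabofud
  wonbabofud → wonbavofud   [intervocalic lenition]
  wonbavofud (rule 2 does not apply)
  wonbavofud → wunbavofud   [pre-nasal raising]
  wunbavofud → wunbavofut   [unconditioned shift]
  wunbavofut → wunbavofus   [unconditioned shift]
  giving Fenik wunbavofus.
Among the options, 'wunbavofus' alone shows every Fenik change applied in order.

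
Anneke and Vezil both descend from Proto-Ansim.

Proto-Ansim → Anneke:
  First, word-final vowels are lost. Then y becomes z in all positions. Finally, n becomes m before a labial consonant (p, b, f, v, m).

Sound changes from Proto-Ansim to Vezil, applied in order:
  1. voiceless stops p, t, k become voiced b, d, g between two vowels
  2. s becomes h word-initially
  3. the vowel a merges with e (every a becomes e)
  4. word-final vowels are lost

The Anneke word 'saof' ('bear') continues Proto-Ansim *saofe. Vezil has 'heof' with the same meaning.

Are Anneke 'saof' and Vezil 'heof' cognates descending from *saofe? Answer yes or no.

Derive the expected Vezil reflex of *saofe:
Vezil: start from *saofe.
  rule 1: no change — saofe
  rule 2 (debuccalisation): saofe → haofe
  rule 3 (vowel merger): haofe → heofe
  rule 4 (apocope): heofe → heof
  ⇒ Vezil heof
Vezil 'heof' matches the regular reflex exactly, so the pair is cognate.

yes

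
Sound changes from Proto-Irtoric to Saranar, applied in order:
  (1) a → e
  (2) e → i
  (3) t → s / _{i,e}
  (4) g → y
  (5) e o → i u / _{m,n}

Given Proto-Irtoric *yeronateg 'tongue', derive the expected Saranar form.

yirunisiy

Saranar: *yeronateg
  yeronateg → yeroneteg   [vowel merger]
  yeroneteg → yironitig   [vowel merger]
  yironitig → yironisig   [palatalisation]
  yironisig → yironisiy   [unconditioned shift]
  yironisiy → yirunisiy   [pre-nasal raising]
  giving Saranar yirunisiy.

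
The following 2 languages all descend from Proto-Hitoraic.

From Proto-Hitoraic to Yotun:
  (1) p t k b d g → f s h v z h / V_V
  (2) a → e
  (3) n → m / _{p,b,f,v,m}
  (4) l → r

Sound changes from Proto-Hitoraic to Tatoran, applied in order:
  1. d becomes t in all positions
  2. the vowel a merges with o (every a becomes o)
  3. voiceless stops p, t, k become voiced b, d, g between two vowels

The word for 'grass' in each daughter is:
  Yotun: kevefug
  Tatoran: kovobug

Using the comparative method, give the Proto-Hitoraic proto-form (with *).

Position 5: Yotun has f, Tatoran has b. Taking the neighbouring segments as reconstructed: Yotun f could go back to *p or *f; Tatoran b could go back to *p or *b — the one source consistent with every daughter is *p.
Position 2: Yotun has e, Tatoran has o. Taking the neighbouring segments as reconstructed: Yotun e could go back to *a or *e; Tatoran o could go back to *a or *o — the one source consistent with every daughter is *a.
Position 4: Yotun has e, Tatoran has o. Taking the neighbouring segments as reconstructed: Yotun e could go back to *a or *e; Tatoran o could go back to *a or *o — the one source consistent with every daughter is *a.
The remaining positions agree across the daughters. Check the candidate against every language:
Yotun: *kavapug > kavafug > kevefug  (by intervocalic lenition, vowel merger)
Tatoran: start from *kavapug.
  rule 1: no change — kavapug
  rule 2 (vowel merger): kavapug → kovopug
  rule 3 (intervocalic voicing): kovopug → kovobug
  ⇒ Tatoran kovobug
No other proto-form is consistent with every reflex, so the reconstruction is *kavapug.

*kavapug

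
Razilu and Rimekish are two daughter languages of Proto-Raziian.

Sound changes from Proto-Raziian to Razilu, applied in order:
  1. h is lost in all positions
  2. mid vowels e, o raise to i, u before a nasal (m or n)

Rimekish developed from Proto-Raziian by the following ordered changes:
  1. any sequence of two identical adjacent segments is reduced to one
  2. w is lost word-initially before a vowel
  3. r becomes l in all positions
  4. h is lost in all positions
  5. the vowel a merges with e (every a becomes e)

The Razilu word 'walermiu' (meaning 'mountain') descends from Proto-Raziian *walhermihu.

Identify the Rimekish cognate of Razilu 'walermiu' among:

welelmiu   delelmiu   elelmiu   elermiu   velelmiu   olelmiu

Rimekish: *walhermihu > alhermihu > alhelmihu > alelmiu > elelmiu  (by glide loss, unconditioned shift, h-loss, vowel merger)
Only 'elelmiu' matches the regular Rimekish development of *walhermihu.

elelmiu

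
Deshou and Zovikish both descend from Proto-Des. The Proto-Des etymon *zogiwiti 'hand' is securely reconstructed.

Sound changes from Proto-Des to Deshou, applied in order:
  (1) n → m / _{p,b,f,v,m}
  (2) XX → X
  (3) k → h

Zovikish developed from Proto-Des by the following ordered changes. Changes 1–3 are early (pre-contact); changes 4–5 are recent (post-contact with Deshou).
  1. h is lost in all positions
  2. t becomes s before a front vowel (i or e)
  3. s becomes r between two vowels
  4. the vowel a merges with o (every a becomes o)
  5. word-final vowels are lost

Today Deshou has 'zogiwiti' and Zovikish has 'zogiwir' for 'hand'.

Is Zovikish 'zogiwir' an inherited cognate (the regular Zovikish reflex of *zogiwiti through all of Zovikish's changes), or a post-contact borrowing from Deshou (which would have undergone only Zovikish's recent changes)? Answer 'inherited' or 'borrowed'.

If inherited, *zogiwiti would pass through all of Zovikish's changes:
Zovikish: *zogiwiti > zogiwisi > zogiwiri > zogiwir  (by palatalisation, rhotacism, apocope)
If borrowed from Deshou 'zogiwiti' after the early changes, it would undergo only the recent ones:
  rule 4 (vowel merger): no change (zogiwiti)
  rule 5 (apocope): zogiwiti → zogiwit
  ⇒ as a loan: zogiwit
Zovikish 'zogiwir' matches the inherited outcome exactly, so it is an inherited cognate, not a loan.

inherited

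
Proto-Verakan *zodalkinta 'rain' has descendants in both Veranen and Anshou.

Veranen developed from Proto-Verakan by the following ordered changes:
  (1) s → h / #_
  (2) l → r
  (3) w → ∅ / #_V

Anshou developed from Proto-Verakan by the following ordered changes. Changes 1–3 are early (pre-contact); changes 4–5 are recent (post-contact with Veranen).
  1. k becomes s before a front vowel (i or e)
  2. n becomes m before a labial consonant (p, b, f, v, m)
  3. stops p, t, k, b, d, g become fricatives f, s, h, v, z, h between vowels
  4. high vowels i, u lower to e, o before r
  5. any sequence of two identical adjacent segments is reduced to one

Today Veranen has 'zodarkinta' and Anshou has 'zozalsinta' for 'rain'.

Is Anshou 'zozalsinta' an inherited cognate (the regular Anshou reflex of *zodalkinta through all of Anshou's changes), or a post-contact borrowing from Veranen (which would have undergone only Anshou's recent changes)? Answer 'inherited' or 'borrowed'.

If inherited, *zodalkinta would pass through all of Anshou's changes:
Anshou: *zodalkinta > zodalsinta > zozalsinta  (by palatalisation, intervocalic lenition)
If borrowed from Veranen 'zodarkinta' after the early changes, it would undergo only the recent ones:
  rule 4 (pre-rhotic lowering): no change (zodarkinta)
  rule 5 (degemination): no change (zodarkinta)
  ⇒ as a loan: zodarkinta
Anshou 'zozalsinta' matches the inherited outcome exactly, so it is an inherited cognate, not a loan.

inherited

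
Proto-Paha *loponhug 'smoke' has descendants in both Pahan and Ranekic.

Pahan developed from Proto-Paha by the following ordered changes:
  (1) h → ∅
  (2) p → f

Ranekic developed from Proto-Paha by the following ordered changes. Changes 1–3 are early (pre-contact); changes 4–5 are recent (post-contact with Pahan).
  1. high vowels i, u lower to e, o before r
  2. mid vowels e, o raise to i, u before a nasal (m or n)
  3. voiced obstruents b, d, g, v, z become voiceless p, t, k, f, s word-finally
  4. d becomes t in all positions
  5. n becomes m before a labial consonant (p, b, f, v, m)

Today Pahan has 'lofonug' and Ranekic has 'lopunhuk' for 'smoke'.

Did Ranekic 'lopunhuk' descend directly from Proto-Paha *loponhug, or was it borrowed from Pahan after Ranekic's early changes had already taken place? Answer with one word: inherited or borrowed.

If inherited, *loponhug would pass through all of Ranekic's changes:
Ranekic: *loponhug
  loponhug (rule 1 does not apply)
  loponhug → lopunhug   [pre-nasal raising]
  lopunhug → lopunhuk   [final devoicing]
  lopunhuk (rule 4 does not apply)
  lopunhuk (rule 5 does not apply)
  giving Ranekic lopunhuk.
If borrowed from Pahan 'lofonug' after the early changes, it would undergo only the recent ones:
  rule 4 (unconditioned shift): no change (lofonug)
  rule 5 (nasal place assimilation): no change (lofonug)
  ⇒ as a loan: lofonug
Ranekic 'lopunhuk' matches the inherited outcome exactly, so it is an inherited cognate, not a loan.

inherited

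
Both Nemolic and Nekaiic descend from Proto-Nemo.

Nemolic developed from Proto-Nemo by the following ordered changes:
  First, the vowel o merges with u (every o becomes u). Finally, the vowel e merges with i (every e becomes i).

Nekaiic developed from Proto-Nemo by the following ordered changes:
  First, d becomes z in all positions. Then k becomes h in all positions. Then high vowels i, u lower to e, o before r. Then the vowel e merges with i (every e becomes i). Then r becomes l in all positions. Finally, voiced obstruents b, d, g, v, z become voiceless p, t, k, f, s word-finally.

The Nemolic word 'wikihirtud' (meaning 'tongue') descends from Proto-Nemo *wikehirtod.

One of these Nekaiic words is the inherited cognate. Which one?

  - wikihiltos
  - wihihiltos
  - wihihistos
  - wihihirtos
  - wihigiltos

Nekaiic: start from *wikehirtod.
  rule 1 (unconditioned shift): wikehirtod → wikehirtoz
  rule 2 (unconditioned shift): wikehirtoz → wihehirtoz
  rule 3 (pre-rhotic lowering): wihehirtoz → wihehertoz
  rule 4 (vowel merger): wihehertoz → wihihirtoz
  rule 5 (unconditioned shift): wihihirtoz → wihihiltoz
  rule 6 (final devoicing): wihihiltoz → wihihiltos
  ⇒ Nekaiic wihihiltos

wihihiltos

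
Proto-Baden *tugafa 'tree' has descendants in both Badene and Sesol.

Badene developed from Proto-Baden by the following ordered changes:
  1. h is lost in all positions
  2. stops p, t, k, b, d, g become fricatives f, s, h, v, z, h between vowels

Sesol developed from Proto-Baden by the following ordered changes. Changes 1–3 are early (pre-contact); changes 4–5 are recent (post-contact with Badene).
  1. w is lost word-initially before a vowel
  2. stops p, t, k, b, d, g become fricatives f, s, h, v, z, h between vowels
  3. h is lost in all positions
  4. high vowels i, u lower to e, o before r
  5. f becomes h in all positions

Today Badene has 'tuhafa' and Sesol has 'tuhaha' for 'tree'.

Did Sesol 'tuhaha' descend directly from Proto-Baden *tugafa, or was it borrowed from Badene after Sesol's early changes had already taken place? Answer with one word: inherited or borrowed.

If inherited, *tugafa would pass through all of Sesol's changes:
Sesol: *tugafa > tuhafa > tuafa > tuaha  (by intervocalic lenition, h-loss, unconditioned shift)
If borrowed from Badene 'tuhafa' after the early changes, it would undergo only the recent ones:
  rule 4 (pre-rhotic lowering): no change (tuhafa)
  rule 5 (unconditioned shift): tuhafa → tuhaha
  ⇒ as a loan: tuhaha
Sesol 'tuhaha' matches the loan outcome 'tuhaha', not the inherited 'tuaha' — it skipped the early Sesol changes, so it was borrowed from Badene.

borrowed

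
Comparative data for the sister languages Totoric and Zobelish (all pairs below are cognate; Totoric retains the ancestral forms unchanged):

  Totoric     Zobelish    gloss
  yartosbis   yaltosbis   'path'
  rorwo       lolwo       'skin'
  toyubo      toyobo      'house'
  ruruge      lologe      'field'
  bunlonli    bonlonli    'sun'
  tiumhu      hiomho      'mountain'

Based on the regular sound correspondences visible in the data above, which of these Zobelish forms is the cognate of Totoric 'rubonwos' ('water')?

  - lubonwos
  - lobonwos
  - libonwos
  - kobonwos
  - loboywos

ruruge ~ lologe — Totoric r corresponds to Zobelish l word-initially before a back vowel.
toyubo ~ toyobo — Totoric u corresponds to Zobelish o after a consonant, before a labial obstruent.
Applying these to Totoric 'rubonwos':
  rubonwos → lubonwos   (r→l word-initially before a back vowel)
  lubonwos → lobonwos   (u→o after a consonant, before a labial obstruent)
So the Zobelish cognate is 'lobonwos'.

lobonwos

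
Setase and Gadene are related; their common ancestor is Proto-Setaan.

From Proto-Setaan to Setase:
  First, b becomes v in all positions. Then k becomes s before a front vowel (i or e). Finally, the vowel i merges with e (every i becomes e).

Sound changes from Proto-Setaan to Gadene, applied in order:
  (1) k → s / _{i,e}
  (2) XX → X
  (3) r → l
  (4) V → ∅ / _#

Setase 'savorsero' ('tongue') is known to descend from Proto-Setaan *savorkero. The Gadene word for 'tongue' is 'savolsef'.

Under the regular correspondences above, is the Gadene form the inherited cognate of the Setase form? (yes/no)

Derive the expected Gadene reflex of *savorkero:
Gadene: *savorkero
  savorkero → savorsero   [palatalisation]
  savorsero (rule 2 does not apply)
  savorsero → savolselo   [unconditioned shift]
  savolselo → savolsel   [apocope]
  giving Gadene savolsel.
The regular Gadene reflex would be 'savolsel', but the attested form is 'savolsef'. The correspondence is irregular, so they are not cognates (the Gadene form has a different source).

no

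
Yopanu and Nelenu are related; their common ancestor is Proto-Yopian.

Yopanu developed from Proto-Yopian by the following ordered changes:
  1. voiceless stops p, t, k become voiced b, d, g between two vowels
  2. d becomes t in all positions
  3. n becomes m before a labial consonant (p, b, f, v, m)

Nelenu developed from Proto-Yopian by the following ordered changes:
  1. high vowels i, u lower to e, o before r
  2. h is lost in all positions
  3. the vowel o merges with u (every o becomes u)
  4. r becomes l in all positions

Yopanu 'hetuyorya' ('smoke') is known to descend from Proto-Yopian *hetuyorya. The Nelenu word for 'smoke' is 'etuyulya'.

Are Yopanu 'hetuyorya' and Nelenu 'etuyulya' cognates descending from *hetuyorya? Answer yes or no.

Derive the expected Nelenu reflex of *hetuyorya:
Nelenu: start from *hetuyorya.
  rule 1: no change — hetuyorya
  rule 2 (h-loss): hetuyorya → etuyorya
  rule 3 (vowel merger): etuyorya → etuyurya
  rule 4 (unconditioned shift): etuyurya → etuyulya
  ⇒ Nelenu etuyulya
Nelenu 'etuyulya' matches the regular reflex exactly, so the pair is cognate.

yes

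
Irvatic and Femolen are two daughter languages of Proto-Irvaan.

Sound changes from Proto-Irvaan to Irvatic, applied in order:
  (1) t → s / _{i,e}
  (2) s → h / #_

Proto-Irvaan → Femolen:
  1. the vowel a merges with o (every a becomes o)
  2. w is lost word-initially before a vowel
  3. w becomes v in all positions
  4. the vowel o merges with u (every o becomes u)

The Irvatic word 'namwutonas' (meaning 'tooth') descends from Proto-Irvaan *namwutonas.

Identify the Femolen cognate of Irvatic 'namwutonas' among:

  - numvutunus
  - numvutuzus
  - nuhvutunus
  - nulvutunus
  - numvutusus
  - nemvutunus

numvutunus

Femolen: *namwutonas
  namwutonas → nomwutonos   [vowel merger]
  nomwutonos (rule 2 does not apply)
  nomwutonos → nomvutonos   [unconditioned shift]
  nomvutonos → numvutunus   [vowel merger]
  giving Femolen numvutunus.
Among the options, 'numvutunus' alone shows every Femolen change applied in order.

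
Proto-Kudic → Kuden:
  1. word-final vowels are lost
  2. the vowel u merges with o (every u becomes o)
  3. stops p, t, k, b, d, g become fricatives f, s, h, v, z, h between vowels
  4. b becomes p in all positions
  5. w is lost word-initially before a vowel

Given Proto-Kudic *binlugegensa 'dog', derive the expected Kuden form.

Kuden: *binlugegensa
  binlugegensa → binlugegens   [apocope]
  binlugegens → binlogegens   [vowel merger]
  binlogegens → binlohehens   [intervocalic lenition]
  binlohehens → pinlohehens   [unconditioned shift]
  pinlohehens (rule 5 does not apply)
  giving Kuden pinlohehens.

pinlohehens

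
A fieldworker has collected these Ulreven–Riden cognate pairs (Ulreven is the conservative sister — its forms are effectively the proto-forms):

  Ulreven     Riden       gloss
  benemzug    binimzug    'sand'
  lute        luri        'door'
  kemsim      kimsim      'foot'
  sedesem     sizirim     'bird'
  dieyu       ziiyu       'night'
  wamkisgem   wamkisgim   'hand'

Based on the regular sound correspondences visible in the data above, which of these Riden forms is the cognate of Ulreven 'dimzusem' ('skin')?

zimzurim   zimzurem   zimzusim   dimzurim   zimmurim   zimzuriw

zimzurim

dieyu ~ ziiyu — Ulreven d corresponds to Riden z word-initially before a front vowel.
sedesem ~ sizirim — Ulreven s corresponds to Riden r between vowels (before a front vowel).
benemzug ~ binimzug, kemsim ~ kimsim — Ulreven e corresponds to Riden i after a consonant, before a nasal.
Applying these to Ulreven 'dimzusem':
  dimzusem → zimzusem   (d→z word-initially before a front vowel)
  zimzusem → zimzurem   (s→r between vowels (before a front vowel))
  zimzurem → zimzurim   (e→i after a consonant, before a nasal)
So the Riden cognate is 'zimzurim'.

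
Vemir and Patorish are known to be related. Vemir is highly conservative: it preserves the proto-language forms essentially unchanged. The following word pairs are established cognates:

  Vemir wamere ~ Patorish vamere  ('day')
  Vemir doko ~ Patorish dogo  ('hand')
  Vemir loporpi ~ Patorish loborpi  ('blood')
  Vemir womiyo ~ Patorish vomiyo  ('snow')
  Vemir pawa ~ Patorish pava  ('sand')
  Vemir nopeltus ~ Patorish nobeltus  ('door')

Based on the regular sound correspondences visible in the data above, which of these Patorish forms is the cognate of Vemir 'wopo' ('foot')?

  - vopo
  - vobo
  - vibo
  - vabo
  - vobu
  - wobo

vobo

womiyo ~ vomiyo — Vemir w corresponds to Patorish v word-initially before a back vowel.
loporpi ~ loborpi — Vemir p corresponds to Patorish b between vowels (before a back vowel).
Applying these to Vemir 'wopo':
  wopo → vopo   (w→v word-initially before a back vowel)
  vopo → vobo   (p→b between vowels (before a back vowel))
So the Patorish cognate is 'vobo'.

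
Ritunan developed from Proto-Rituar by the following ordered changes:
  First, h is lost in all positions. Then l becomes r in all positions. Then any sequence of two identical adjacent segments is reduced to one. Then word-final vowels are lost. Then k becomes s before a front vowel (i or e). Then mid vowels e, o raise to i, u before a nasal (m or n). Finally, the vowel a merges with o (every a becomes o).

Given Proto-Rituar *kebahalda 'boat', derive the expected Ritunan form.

Ritunan: *kebahalda > kebaalda > kebaarda > kebarda > kebard > sebard > sebord  (by h-loss, unconditioned shift, degemination, apocope, palatalisation, vowel merger)

sebord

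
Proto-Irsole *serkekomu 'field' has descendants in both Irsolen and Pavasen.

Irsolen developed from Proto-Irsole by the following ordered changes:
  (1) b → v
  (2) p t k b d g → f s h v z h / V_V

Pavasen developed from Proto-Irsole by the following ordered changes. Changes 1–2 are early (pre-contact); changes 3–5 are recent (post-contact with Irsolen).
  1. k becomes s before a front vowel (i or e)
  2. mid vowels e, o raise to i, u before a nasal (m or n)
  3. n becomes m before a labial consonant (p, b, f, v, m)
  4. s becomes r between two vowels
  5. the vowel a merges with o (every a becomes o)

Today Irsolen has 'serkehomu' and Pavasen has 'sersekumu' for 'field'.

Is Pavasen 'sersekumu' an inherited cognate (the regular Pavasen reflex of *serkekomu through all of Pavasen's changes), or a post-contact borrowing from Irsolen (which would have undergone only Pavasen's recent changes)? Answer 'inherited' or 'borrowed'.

inherited

If inherited, *serkekomu would pass through all of Pavasen's changes:
Pavasen: start from *serkekomu.
  rule 1 (palatalisation): serkekomu → sersekomu
  rule 2 (pre-nasal raising): sersekomu → sersekumu
  rule 3: no change — sersekumu
  rule 4: no change — sersekumu
  rule 5: no change — sersekumu
  ⇒ Pavasen sersekumu
If borrowed from Irsolen 'serkehomu' after the early changes, it would undergo only the recent ones:
  rule 3 (nasal place assimilation): no change (serkehomu)
  rule 4 (rhotacism): no change (serkehomu)
  rule 5 (vowel merger): no change (serkehomu)
  ⇒ as a loan: serkehomu
Pavasen 'sersekumu' matches the inherited outcome exactly, so it is an inherited cognate, not a loan.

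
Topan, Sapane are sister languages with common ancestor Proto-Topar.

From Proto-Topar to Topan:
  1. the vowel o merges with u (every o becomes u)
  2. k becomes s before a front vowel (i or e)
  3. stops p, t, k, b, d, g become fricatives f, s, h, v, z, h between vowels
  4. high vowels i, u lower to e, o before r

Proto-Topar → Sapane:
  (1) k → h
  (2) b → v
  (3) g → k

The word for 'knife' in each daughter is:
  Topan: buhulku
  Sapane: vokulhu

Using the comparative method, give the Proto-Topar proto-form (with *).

*bogulku

Position 6: Topan has k, Sapane has h. Topan preserves k here (none of its changes turn any other segment into k), so the proto-segment is *k.
Position 2: Topan has u, Sapane has o. Sapane preserves o here (none of its changes turn any other segment into o), so the proto-segment is *o.
Position 3: Topan has h, Sapane has k. In Sapane, k can only continue *g, so the proto-segment is *g.
This points to *bogulku. Verify forward in each daughter:
Topan: *bogulku > bugulku > buhulku  (by vowel merger, intervocalic lenition)
Sapane: start from *bogulku.
  rule 1 (unconditioned shift): bogulku → bogulhu
  rule 2 (unconditioned shift): bogulhu → vogulhu
  rule 3 (unconditioned shift): vogulhu → vokulhu
  ⇒ Sapane vokulhu
No other proto-form is consistent with every reflex, so the reconstruction is *bogulku.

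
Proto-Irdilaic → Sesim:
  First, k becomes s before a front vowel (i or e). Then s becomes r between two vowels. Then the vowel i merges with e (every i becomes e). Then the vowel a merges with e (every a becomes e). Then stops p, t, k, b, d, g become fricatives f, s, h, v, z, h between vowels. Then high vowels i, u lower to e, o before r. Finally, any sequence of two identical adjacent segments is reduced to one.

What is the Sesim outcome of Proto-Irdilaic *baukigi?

beorehe

Sesim: *baukigi > bausigi > baurigi > baurege > beurege > beurehe > beorehe  (by palatalisation, rhotacism, vowel merger, vowel merger, intervocalic lenition, pre-rhotic lowering)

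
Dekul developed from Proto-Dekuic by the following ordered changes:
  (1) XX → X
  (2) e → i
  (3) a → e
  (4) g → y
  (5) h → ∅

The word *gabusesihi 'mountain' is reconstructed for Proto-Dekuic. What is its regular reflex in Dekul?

yebusisii

Dekul: *gabusesihi
  gabusesihi (rule 1 does not apply)
  gabusesihi → gabusisihi   [vowel merger]
  gabusisihi → gebusisihi   [vowel merger]
  gebusisihi → yebusisihi   [unconditioned shift]
  yebusisihi → yebusisii   [h-loss]
  giving Dekul yebusisii.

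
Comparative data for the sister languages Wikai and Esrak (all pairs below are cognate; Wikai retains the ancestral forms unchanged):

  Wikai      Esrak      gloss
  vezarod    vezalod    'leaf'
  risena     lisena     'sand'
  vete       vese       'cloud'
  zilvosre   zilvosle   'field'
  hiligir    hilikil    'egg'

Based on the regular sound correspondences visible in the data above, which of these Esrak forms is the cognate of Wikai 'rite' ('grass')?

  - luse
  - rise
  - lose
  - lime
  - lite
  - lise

lise

risena ~ lisena — Wikai r corresponds to Esrak l word-initially before a front vowel.
vete ~ vese — Wikai t corresponds to Esrak s between vowels (before a front vowel).
Applying these to Wikai 'rite':
  rite → lite   (r→l word-initially before a front vowel)
  lite → lise   (t→s between vowels (before a front vowel))
So the Esrak cognate is 'lise'.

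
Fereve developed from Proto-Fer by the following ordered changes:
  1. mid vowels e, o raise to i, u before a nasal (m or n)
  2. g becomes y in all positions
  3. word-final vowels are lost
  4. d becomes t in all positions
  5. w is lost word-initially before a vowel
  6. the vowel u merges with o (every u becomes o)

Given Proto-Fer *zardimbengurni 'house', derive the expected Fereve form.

zartimbinyorn

Fereve: *zardimbengurni
  zardimbengurni → zardimbingurni   [pre-nasal raising]
  zardimbingurni → zardimbinyurni   [unconditioned shift]
  zardimbinyurni → zardimbinyurn   [apocope]
  zardimbinyurn → zartimbinyurn   [unconditioned shift]
  zartimbinyurn (rule 5 does not apply)
  zartimbinyurn → zartimbinyorn   [vowel merger]
  giving Fereve zartimbinyorn.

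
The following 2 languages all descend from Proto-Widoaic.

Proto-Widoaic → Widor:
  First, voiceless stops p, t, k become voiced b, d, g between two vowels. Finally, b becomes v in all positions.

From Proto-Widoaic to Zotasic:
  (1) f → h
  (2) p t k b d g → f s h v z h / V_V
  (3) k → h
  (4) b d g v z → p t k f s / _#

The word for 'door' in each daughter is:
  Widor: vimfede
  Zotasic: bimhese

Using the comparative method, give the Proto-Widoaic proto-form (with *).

*bimfete

Position 4: Widor has f, Zotasic has h. Widor preserves f here (none of its changes turn any other segment into f), so the proto-segment is *f.
Position 6: Widor has d, Zotasic has s. Taking the neighbouring segments as reconstructed: Widor d could go back to *t or *d; Zotasic s could go back to *t or *s — the one source consistent with every daughter is *t.
Verify the candidate proto-form against each daughter:
Widor: *bimfete
  bimfete → bimfede   [intervocalic voicing]
  bimfede → vimfede   [unconditioned shift]
  giving Widor vimfede.
Zotasic: start from *bimfete.
  rule 1 (unconditioned shift): bimfete → bimhete
  rule 2 (intervocalic lenition): bimhete → bimhese
  rule 3: no change — bimhese
  rule 4: no change — bimhese
  ⇒ Zotasic bimhese
Only *bimfete yields all of Widor vimfede, Zotasic bimhese.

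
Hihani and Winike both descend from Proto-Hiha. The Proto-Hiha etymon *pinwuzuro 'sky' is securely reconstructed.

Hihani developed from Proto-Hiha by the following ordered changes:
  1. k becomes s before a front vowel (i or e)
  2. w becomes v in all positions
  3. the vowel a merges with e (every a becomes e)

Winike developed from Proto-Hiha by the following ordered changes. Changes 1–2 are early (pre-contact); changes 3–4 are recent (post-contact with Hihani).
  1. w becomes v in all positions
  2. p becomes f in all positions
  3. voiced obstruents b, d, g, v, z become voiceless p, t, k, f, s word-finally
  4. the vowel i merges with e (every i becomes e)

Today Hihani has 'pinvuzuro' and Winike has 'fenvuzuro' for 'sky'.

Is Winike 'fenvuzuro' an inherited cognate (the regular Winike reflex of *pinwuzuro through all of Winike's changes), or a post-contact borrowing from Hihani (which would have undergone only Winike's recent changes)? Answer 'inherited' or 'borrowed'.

If inherited, *pinwuzuro would pass through all of Winike's changes:
Winike: start from *pinwuzuro.
  rule 1 (unconditioned shift): pinwuzuro → pinvuzuro
  rule 2 (unconditioned shift): pinvuzuro → finvuzuro
  rule 3: no change — finvuzuro
  rule 4 (vowel merger): finvuzuro → fenvuzuro
  ⇒ Winike fenvuzuro
If borrowed from Hihani 'pinvuzuro' after the early changes, it would undergo only the recent ones:
  rule 3 (final devoicing): no change (pinvuzuro)
  rule 4 (vowel merger): pinvuzuro → penvuzuro
  ⇒ as a loan: penvuzuro
Winike 'fenvuzuro' matches the inherited outcome exactly, so it is an inherited cognate, not a loan.

inherited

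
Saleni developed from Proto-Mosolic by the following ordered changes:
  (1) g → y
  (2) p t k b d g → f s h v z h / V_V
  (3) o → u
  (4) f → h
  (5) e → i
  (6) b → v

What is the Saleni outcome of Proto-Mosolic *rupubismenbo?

ruhuvisminvu

Saleni: *rupubismenbo
  rupubismenbo (rule 1 does not apply)
  rupubismenbo → rufuvismenbo   [intervocalic lenition]
  rufuvismenbo → rufuvismenbu   [vowel merger]
  rufuvismenbu → ruhuvismenbu   [unconditioned shift]
  ruhuvismenbu → ruhuvisminbu   [vowel merger]
  ruhuvisminbu → ruhuvisminvu   [unconditioned shift]
  giving Saleni ruhuvisminvu.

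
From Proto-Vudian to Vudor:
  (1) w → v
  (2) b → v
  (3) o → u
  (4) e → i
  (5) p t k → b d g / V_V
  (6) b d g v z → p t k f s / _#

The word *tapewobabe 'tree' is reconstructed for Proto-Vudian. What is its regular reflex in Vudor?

tabivuvavi

Vudor: *tapewobabe > tapevobabe > tapevovave > tapevuvave > tapivuvavi > tabivuvavi  (by unconditioned shift, unconditioned shift, vowel merger, vowel merger, intervocalic voicing)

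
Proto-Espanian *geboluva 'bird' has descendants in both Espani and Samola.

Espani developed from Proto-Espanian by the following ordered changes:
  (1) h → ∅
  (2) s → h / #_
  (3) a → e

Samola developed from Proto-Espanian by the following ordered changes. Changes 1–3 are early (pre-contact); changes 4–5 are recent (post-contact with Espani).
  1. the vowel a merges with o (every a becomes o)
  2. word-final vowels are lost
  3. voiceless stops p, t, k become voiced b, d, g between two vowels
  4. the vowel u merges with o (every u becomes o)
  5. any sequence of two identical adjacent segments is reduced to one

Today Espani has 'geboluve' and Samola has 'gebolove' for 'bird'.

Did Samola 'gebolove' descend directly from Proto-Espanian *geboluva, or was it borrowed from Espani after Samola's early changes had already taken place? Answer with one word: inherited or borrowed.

borrowed

If inherited, *geboluva would pass through all of Samola's changes:
Samola: *geboluva > geboluvo > geboluv > gebolov  (by vowel merger, apocope, vowel merger)
If borrowed from Espani 'geboluve' after the early changes, it would undergo only the recent ones:
  rule 4 (vowel merger): geboluve → gebolove
  rule 5 (degemination): no change (gebolove)
  ⇒ as a loan: gebolove
Samola 'gebolove' matches the loan outcome 'gebolove', not the inherited 'gebolov' — it skipped the early Samola changes, so it was borrowed from Espani.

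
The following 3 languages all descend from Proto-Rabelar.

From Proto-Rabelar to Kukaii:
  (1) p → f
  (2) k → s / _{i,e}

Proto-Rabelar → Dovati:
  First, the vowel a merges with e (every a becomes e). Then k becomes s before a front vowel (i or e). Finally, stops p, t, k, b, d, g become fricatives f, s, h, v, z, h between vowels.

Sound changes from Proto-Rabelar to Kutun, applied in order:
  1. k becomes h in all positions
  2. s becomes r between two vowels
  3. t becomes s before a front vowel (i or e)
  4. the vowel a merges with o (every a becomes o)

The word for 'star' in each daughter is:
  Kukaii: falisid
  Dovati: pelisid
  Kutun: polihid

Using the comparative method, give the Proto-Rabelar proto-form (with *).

Position 2: Kukaii has a, Dovati has e, Kutun has o. Kukaii preserves a here (none of its changes turn any other segment into a), so the proto-segment is *a.
Position 5: Kukaii has s, Dovati has s, Kutun has h. Taking the neighbouring segments as reconstructed: Kukaii s could go back to *k or *s; Dovati s could go back to *t or *k or *s; Kutun h could go back to *k or *h — the one source consistent with every daughter is *k.
This points to *palikid. Verify forward in each daughter:
Kukaii: *palikid > falikid > falisid  (by unconditioned shift, palatalisation)
Dovati: start from *palikid.
  rule 1 (vowel merger): palikid → pelikid
  rule 2 (palatalisation): pelikid → pelisid
  rule 3: no change — pelisid
  ⇒ Dovati pelisid
Kutun: start from *palikid.
  rule 1 (unconditioned shift): palikid → palihid
  rule 2: no change — palihid
  rule 3: no change — palihid
  rule 4 (vowel merger): palihid → polihid
  ⇒ Kutun polihid
*palikid is the unique common source.

*palikid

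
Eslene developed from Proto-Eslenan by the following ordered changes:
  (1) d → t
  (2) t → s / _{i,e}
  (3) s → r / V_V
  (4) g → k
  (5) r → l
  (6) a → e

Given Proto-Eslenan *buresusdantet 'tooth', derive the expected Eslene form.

Eslene: start from *buresusdantet.
  rule 1 (unconditioned shift): buresusdantet → buresustantet
  rule 2 (palatalisation): buresustantet → buresustanset
  rule 3 (rhotacism): buresustanset → burerustanset
  rule 4: no change — burerustanset
  rule 5 (unconditioned shift): burerustanset → bulelustanset
  rule 6 (vowel merger): bulelustanset → bulelustenset
  ⇒ Eslene bulelustenset

bulelustenset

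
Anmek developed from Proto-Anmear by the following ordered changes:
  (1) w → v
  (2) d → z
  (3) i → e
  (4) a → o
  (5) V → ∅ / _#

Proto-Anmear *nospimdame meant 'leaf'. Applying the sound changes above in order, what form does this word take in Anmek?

nospemzom

Anmek: *nospimdame
  nospimdame (rule 1 does not apply)
  nospimdame → nospimzame   [unconditioned shift]
  nospimzame → nospemzame   [vowel merger]
  nospemzame → nospemzome   [vowel merger]
  nospemzome → nospemzom   [apocope]
  giving Anmek nospemzom.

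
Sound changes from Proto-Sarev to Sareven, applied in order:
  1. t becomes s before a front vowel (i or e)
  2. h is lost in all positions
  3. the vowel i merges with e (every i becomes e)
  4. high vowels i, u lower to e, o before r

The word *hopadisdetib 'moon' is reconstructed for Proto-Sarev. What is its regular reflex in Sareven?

Sareven: *hopadisdetib
  hopadisdetib → hopadisdesib   [palatalisation]
  hopadisdesib → opadisdesib   [h-loss]
  opadisdesib → opadesdeseb   [vowel merger]
  opadesdeseb (rule 4 does not apply)
  giving Sareven opadesdeseb.

opadesdeseb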